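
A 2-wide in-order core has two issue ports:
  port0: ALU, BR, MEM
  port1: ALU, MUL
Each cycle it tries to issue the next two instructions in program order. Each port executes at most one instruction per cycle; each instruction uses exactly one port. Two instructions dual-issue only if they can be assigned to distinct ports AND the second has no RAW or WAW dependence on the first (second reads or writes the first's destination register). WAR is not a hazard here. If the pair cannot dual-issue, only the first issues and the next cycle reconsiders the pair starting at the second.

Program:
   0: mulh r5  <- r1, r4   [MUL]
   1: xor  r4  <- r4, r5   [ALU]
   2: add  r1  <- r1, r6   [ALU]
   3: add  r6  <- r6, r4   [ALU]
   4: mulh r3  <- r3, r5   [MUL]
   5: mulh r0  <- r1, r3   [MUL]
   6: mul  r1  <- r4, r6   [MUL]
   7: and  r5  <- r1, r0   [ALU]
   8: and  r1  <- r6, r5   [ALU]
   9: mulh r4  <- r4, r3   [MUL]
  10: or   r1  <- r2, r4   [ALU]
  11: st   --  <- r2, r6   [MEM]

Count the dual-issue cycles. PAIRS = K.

t=0 i0:mulh ; RAW r5
t=1 i1&i2:xor;add ; 2-wide
t=2 i3&i4:add;mulh ; 2-wide
t=3 i5:mulh ; no-port MUL/MUL
t=4 i6:mul ; RAW r1
t=5 i7:and ; RAW r5
t=6 i8&i9:and;mulh ; 2-wide
t=7 i10&i11:or;st ; 2-wide

PAIRS = 4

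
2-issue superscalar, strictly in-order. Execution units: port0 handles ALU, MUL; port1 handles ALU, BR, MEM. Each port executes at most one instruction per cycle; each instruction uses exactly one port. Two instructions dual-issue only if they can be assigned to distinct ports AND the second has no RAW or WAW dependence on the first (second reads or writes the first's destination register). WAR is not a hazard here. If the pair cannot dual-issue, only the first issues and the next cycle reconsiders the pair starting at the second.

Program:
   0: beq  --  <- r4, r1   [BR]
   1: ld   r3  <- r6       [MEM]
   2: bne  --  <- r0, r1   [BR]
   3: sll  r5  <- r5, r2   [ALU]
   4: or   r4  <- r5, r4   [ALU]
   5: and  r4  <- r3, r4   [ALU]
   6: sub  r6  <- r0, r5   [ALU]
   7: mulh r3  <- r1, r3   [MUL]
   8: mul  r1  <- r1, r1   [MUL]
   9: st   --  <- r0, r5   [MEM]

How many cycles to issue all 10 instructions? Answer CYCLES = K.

[0] i0  beq.BR  -- no-port BR/MEM
[1] i1  ld.MEM  -- no-port MEM/BR
[2] i2&i3  bne.BR/sll.ALU  -- pair
[3] i4  or.ALU  -- RAW+WAW r4
[4] i5&i6  and.ALU/sub.ALU  -- pair
[5] i7  mulh.MUL  -- no-port MUL/MUL
[6] i8&i9  mul.MUL/st.MEM  -- pair

CYCLES = 7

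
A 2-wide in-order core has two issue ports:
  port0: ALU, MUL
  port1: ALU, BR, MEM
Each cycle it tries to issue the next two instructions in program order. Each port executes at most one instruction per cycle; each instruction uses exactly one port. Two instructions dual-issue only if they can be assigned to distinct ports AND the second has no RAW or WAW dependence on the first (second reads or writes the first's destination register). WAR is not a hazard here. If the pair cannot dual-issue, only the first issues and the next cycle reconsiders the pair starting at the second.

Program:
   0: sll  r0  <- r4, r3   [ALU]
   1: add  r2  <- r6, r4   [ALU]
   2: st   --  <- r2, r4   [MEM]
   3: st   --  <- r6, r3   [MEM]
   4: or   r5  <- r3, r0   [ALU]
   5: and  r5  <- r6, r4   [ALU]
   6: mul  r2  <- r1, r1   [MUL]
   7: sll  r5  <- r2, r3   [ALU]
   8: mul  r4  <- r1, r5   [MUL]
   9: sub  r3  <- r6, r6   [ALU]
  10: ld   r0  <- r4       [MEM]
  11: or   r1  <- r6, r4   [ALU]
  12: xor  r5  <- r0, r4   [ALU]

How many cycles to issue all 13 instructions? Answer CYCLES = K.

t=0 i0,i1:sll/add ; pair
t=1 i2:st ; no-port MEM/MEM
t=2 i3,i4:st/or ; pair
t=3 i5,i6:and/mul ; pair
t=4 i7:sll ; RAW r5
t=5 i8,i9:mul/sub ; pair
t=6 i10,i11:ld/or ; pair
t=7 i12:xor ; tail

CYCLES = 8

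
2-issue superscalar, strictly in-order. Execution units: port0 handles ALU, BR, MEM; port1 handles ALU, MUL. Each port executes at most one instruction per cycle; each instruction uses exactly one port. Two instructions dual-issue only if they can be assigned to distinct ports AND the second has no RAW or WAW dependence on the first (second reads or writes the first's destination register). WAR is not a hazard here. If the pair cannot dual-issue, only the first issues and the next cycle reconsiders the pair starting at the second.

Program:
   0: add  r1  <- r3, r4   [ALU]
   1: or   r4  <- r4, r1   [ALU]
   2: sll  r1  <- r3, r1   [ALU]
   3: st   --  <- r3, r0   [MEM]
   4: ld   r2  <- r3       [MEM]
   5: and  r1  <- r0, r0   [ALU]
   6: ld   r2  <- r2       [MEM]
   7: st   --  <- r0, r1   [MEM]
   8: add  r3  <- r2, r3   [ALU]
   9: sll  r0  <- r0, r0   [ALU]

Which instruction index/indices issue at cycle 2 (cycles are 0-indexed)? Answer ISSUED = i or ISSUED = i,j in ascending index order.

ISSUED = 3

c0: i0 add.ALU  RAW r1
c1: i1+i2 or.ALU;sll.ALU  2-wide
c2: i3 st.MEM  no-port MEM/MEM
c3: i4+i5 ld.MEM;and.ALU  2-wide
c4: i6 ld.MEM  no-port MEM/MEM
c5: i7+i8 st.MEM;add.ALU  2-wide
c6: i9 sll.ALU  tail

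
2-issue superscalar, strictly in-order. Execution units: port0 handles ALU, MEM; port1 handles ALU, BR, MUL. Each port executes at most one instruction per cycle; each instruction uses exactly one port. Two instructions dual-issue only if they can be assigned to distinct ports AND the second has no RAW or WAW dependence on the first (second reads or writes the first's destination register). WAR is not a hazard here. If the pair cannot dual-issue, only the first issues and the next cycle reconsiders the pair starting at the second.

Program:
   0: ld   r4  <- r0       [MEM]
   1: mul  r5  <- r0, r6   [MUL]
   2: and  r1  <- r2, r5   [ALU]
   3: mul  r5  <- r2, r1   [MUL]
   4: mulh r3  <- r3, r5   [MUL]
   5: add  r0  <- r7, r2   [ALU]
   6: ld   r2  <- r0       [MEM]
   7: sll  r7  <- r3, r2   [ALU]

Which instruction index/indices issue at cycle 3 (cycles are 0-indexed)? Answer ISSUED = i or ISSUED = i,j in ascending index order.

ISSUED = 4,5

0. ld/mul @i0,i1  | 2-wide
1. and @i2  | RAW r1
2. mul @i3  | no-port MUL/MUL
3. mulh/add @i4,i5  | 2-wide
4. ld @i6  | RAW r2
5. sll @i7  | tail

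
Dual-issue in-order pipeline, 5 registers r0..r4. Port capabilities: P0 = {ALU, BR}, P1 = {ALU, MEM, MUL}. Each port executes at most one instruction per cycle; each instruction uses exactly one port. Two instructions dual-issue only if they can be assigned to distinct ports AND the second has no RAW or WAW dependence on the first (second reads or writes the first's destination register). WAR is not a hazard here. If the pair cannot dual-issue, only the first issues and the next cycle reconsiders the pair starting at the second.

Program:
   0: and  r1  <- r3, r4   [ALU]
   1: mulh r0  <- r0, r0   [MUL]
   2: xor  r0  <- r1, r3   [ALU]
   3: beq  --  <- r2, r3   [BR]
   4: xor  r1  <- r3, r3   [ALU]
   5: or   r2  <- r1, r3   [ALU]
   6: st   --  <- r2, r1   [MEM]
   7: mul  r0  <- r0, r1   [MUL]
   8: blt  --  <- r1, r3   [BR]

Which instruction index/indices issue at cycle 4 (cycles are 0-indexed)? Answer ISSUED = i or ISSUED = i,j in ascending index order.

[0] i0/i1  and;mulh  -- dual
[1] i2/i3  xor;beq  -- dual
[2] i4  xor  -- RAW r1
[3] i5  or  -- RAW r2
[4] i6  st  -- no-port MEM/MUL
[5] i7/i8  mul;blt  -- dual

ISSUED = 6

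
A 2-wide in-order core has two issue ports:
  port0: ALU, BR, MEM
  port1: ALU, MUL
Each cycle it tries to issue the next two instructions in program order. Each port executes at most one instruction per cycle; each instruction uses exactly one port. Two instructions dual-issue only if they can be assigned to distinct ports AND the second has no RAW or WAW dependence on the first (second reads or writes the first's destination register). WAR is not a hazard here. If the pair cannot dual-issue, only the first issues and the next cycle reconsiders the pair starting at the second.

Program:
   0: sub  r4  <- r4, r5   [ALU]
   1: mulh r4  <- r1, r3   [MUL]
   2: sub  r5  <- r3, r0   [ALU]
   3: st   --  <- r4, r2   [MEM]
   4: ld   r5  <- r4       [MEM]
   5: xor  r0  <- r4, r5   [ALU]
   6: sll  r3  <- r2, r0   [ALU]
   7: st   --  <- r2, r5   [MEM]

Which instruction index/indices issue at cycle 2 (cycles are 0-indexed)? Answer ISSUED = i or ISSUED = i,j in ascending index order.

0. sub @i0  | WAW r4
1. mulh+sub @i1,i2  | 2-wide
2. st @i3  | no-port MEM/MEM
3. ld @i4  | RAW r5
4. xor @i5  | RAW r0
5. sll+st @i6,i7  | 2-wide

ISSUED = 3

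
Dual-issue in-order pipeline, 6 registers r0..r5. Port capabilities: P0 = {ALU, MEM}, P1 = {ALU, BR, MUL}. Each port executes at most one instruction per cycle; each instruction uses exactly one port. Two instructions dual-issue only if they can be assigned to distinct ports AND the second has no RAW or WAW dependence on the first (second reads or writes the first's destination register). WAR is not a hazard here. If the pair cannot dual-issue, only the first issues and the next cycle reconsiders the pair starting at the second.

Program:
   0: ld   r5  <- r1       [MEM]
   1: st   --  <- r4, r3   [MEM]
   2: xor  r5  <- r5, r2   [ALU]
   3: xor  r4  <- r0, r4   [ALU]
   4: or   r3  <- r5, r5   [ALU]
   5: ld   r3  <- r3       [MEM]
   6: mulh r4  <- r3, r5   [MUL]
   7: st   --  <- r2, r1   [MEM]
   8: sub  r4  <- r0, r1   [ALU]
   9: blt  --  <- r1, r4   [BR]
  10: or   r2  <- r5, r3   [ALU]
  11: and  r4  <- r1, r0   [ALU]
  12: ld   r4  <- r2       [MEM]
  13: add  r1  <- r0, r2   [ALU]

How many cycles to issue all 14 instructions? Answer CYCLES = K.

  cy0 -> i0 (ld) no-port MEM/MEM
  cy1 -> i1+i2 (st;xor) dual
  cy2 -> i3+i4 (xor;or) dual
  cy3 -> i5 (ld) RAW r3
  cy4 -> i6+i7 (mulh;st) dual
  cy5 -> i8 (sub) RAW r4
  cy6 -> i9+i10 (blt;or) dual
  cy7 -> i11 (and) WAW r4
  cy8 -> i12+i13 (ld;add) dual

CYCLES = 9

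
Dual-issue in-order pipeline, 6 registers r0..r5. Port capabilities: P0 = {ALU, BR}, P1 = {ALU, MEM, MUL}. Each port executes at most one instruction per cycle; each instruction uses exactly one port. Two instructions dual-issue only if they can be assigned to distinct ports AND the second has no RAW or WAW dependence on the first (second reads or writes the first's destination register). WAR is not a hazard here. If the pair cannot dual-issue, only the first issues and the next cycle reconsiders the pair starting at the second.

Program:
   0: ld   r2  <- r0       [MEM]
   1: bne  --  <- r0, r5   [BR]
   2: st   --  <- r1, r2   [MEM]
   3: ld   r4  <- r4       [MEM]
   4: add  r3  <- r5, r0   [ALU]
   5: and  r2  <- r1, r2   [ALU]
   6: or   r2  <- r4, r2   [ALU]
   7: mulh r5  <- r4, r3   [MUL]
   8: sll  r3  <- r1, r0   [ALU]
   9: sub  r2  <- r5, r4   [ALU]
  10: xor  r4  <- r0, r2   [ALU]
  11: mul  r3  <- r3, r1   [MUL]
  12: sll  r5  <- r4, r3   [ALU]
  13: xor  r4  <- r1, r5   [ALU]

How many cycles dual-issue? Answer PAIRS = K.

[0] i0&i1  ld.MEM+bne.BR  -- pair
[1] i2  st.MEM  -- no-port MEM/MEM
[2] i3&i4  ld.MEM+add.ALU  -- pair
[3] i5  and.ALU  -- RAW+WAW r2
[4] i6&i7  or.ALU+mulh.MUL  -- pair
[5] i8&i9  sll.ALU+sub.ALU  -- pair
[6] i10&i11  xor.ALU+mul.MUL  -- pair
[7] i12  sll.ALU  -- RAW r5
[8] i13  xor.ALU  -- tail

PAIRS = 5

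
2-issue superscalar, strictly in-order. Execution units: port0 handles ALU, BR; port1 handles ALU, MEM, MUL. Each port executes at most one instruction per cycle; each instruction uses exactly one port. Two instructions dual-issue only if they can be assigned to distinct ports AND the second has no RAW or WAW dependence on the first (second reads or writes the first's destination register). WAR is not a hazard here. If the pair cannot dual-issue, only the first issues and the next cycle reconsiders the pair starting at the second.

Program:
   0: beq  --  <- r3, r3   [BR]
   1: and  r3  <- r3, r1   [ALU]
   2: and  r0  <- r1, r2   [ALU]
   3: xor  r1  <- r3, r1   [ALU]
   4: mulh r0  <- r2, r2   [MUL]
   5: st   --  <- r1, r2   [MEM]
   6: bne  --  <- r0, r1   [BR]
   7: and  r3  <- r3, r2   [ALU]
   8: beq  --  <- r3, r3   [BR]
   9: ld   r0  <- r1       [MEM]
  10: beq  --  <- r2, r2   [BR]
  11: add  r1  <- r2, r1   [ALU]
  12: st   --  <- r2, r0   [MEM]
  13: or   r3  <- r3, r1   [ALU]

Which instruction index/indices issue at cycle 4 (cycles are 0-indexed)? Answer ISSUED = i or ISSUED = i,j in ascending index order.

t=0 i0&i1:beq.BR+and.ALU ; 2-wide
t=1 i2&i3:and.ALU+xor.ALU ; 2-wide
t=2 i4:mulh.MUL ; no-port MUL/MEM
t=3 i5&i6:st.MEM+bne.BR ; 2-wide
t=4 i7:and.ALU ; RAW r3
t=5 i8&i9:beq.BR+ld.MEM ; 2-wide
t=6 i10&i11:beq.BR+add.ALU ; 2-wide
t=7 i12&i13:st.MEM+or.ALU ; 2-wide

ISSUED = 7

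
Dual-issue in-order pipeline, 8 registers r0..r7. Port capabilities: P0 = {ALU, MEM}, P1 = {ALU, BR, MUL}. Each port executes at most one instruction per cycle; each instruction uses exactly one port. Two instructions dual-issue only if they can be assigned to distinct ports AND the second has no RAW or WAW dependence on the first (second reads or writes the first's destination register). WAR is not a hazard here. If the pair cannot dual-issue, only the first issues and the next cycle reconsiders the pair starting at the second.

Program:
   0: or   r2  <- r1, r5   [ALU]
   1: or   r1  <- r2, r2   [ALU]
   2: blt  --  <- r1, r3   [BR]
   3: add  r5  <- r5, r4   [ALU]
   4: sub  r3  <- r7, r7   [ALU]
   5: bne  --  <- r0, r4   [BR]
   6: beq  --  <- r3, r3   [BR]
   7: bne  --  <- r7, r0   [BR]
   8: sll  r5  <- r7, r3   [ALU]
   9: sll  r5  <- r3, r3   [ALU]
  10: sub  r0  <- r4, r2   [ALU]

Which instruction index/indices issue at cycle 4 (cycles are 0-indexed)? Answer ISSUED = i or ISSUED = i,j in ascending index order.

ISSUED = 6

  cy0 -> i0 (or) RAW r2
  cy1 -> i1 (or) RAW r1
  cy2 -> i2,i3 (blt add) pair
  cy3 -> i4,i5 (sub bne) pair
  cy4 -> i6 (beq) no-port BR/BR
  cy5 -> i7,i8 (bne sll) pair
  cy6 -> i9,i10 (sll sub) pair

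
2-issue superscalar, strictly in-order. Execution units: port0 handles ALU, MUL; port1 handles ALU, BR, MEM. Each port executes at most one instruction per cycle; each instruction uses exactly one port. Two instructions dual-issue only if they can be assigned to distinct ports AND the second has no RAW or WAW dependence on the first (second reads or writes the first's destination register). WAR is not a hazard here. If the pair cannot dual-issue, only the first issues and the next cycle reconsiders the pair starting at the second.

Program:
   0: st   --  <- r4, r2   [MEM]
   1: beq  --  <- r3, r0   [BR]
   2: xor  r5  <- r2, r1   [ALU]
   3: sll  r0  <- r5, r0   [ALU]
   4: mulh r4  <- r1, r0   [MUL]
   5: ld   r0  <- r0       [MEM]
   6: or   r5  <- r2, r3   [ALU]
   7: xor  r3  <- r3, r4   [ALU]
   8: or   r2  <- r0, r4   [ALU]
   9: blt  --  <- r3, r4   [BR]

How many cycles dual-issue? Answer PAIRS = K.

t=0 i0:st.MEM ; no-port MEM/BR
t=1 i1,i2:beq.BR;xor.ALU ; dual
t=2 i3:sll.ALU ; RAW r0
t=3 i4,i5:mulh.MUL;ld.MEM ; dual
t=4 i6,i7:or.ALU;xor.ALU ; dual
t=5 i8,i9:or.ALU;blt.BR ; dual

PAIRS = 4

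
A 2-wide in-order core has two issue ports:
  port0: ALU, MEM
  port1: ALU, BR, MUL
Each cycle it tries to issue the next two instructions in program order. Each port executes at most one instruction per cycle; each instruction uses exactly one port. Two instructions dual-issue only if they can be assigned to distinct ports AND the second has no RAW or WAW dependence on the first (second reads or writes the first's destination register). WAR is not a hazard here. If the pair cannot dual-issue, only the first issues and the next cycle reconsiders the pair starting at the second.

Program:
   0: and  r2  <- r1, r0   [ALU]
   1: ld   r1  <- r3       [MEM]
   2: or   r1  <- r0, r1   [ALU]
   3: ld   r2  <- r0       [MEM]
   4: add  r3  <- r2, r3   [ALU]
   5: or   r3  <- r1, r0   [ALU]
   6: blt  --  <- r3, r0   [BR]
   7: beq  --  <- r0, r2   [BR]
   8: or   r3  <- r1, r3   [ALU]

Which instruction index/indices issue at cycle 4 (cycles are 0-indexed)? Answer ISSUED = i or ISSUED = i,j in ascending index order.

t=0 i0&i1:and.ALU+ld.MEM ; 2-wide
t=1 i2&i3:or.ALU+ld.MEM ; 2-wide
t=2 i4:add.ALU ; WAW r3
t=3 i5:or.ALU ; RAW r3
t=4 i6:blt.BR ; no-port BR/BR
t=5 i7&i8:beq.BR+or.ALU ; 2-wide

ISSUED = 6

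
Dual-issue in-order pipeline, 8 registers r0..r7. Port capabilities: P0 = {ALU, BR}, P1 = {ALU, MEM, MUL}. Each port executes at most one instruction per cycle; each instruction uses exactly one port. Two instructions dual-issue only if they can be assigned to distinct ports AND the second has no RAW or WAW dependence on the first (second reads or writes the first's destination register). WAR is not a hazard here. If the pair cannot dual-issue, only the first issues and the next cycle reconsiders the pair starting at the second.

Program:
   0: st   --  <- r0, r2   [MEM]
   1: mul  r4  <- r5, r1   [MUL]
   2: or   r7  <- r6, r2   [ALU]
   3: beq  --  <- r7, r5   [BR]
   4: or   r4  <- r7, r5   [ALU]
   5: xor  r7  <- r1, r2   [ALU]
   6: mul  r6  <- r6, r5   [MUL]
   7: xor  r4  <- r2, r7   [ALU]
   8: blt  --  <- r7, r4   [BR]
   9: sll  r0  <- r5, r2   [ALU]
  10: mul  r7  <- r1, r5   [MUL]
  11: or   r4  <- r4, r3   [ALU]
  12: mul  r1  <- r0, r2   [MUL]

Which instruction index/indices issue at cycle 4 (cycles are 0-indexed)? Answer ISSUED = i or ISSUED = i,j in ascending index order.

#0 head=0: st i0 no-port MEM/MUL
#1 head=1: mul;or i1,i2 2-wide
#2 head=3: beq;or i3,i4 2-wide
#3 head=5: xor;mul i5,i6 2-wide
#4 head=7: xor i7 RAW r4
#5 head=8: blt;sll i8,i9 2-wide
#6 head=10: mul;or i10,i11 2-wide
#7 head=12: mul i12 tail

ISSUED = 7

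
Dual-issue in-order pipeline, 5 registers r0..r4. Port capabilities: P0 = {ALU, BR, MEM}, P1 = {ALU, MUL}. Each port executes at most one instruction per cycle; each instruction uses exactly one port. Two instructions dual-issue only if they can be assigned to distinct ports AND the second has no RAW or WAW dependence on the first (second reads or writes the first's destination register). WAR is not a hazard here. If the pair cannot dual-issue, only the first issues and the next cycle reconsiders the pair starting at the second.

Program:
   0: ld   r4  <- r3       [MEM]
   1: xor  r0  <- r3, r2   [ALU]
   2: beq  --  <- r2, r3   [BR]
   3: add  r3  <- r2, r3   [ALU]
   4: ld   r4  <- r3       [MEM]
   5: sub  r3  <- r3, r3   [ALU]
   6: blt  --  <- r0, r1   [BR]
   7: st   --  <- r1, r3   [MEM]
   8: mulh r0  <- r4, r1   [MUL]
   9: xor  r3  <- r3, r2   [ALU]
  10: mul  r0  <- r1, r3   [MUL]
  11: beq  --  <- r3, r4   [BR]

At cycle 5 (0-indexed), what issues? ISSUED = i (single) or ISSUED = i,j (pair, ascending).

ISSUED = 9

  cy0 -> i0/i1 (ld xor) dual
  cy1 -> i2/i3 (beq add) dual
  cy2 -> i4/i5 (ld sub) dual
  cy3 -> i6 (blt) no-port BR/MEM
  cy4 -> i7/i8 (st mulh) dual
  cy5 -> i9 (xor) RAW r3
  cy6 -> i10/i11 (mul beq) dual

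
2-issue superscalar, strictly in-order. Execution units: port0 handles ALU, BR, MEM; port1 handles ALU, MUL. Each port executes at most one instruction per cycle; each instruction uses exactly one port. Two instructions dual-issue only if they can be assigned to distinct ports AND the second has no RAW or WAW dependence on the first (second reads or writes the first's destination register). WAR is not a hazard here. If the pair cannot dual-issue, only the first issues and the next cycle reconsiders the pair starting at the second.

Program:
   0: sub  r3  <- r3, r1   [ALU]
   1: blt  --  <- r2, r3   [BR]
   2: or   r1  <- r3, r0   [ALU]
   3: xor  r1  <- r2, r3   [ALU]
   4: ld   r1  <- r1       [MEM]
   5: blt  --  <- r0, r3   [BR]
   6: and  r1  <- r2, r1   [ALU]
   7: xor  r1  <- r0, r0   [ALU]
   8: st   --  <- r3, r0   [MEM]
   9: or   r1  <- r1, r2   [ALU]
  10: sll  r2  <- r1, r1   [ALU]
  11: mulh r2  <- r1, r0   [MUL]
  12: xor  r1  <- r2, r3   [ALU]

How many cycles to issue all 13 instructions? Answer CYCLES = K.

CYCLES = 10

t=0 i0:sub.ALU ; RAW r3
t=1 i1/i2:blt.BR+or.ALU ; pair
t=2 i3:xor.ALU ; RAW+WAW r1
t=3 i4:ld.MEM ; no-port MEM/BR
t=4 i5/i6:blt.BR+and.ALU ; pair
t=5 i7/i8:xor.ALU+st.MEM ; pair
t=6 i9:or.ALU ; RAW r1
t=7 i10:sll.ALU ; WAW r2
t=8 i11:mulh.MUL ; RAW r2
t=9 i12:xor.ALU ; tail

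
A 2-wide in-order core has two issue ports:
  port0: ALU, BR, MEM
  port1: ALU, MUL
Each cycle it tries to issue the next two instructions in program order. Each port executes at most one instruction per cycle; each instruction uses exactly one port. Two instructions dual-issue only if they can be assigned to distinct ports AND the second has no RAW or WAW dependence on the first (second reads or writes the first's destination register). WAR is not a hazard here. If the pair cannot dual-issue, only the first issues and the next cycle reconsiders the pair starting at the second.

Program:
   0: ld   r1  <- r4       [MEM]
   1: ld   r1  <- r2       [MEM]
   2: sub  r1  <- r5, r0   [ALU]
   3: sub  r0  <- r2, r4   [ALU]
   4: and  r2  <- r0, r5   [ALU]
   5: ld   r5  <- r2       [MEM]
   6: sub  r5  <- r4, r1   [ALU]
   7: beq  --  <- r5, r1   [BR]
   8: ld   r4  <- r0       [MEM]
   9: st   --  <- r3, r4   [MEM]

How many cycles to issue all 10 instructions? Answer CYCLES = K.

CYCLES = 9

t=0 i0:ld.MEM ; no-port MEM/MEM
t=1 i1:ld.MEM ; WAW r1
t=2 i2+i3:sub.ALU/sub.ALU ; dual
t=3 i4:and.ALU ; RAW r2
t=4 i5:ld.MEM ; WAW r5
t=5 i6:sub.ALU ; RAW r5
t=6 i7:beq.BR ; no-port BR/MEM
t=7 i8:ld.MEM ; no-port MEM/MEM
t=8 i9:st.MEM ; tail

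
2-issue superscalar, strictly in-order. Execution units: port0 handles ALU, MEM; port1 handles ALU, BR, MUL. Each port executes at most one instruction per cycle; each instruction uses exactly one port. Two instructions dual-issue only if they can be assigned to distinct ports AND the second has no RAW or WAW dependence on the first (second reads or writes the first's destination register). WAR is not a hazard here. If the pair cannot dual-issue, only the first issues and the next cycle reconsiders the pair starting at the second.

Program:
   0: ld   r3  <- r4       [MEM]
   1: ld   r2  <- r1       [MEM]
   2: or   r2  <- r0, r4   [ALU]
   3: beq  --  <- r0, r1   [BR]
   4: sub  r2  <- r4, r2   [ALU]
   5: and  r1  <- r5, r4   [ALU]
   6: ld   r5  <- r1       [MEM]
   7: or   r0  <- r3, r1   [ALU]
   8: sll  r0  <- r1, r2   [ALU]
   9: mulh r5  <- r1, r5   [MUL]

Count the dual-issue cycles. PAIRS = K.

PAIRS = 4

c0: i0 ld.MEM  no-port MEM/MEM
c1: i1 ld.MEM  WAW r2
c2: i2,i3 or.ALU;beq.BR  dual
c3: i4,i5 sub.ALU;and.ALU  dual
c4: i6,i7 ld.MEM;or.ALU  dual
c5: i8,i9 sll.ALU;mulh.MUL  dual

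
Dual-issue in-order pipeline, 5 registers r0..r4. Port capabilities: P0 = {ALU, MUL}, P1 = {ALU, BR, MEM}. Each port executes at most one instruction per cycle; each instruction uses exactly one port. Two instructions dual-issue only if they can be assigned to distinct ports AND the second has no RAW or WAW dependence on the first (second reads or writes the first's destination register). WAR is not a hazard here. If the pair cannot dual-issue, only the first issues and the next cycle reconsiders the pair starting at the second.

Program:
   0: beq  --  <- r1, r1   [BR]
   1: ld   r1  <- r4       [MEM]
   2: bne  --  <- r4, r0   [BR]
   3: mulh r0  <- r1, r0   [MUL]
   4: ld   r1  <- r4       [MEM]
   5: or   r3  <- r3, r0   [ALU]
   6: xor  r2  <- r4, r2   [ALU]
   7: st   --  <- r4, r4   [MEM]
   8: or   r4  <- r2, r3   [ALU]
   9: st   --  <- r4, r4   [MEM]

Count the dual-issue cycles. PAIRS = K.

PAIRS = 3

0. beq.BR @i0  | no-port BR/MEM
1. ld.MEM @i1  | no-port MEM/BR
2. bne.BR;mulh.MUL @i2,i3  | 2-wide
3. ld.MEM;or.ALU @i4,i5  | 2-wide
4. xor.ALU;st.MEM @i6,i7  | 2-wide
5. or.ALU @i8  | RAW r4
6. st.MEM @i9  | tail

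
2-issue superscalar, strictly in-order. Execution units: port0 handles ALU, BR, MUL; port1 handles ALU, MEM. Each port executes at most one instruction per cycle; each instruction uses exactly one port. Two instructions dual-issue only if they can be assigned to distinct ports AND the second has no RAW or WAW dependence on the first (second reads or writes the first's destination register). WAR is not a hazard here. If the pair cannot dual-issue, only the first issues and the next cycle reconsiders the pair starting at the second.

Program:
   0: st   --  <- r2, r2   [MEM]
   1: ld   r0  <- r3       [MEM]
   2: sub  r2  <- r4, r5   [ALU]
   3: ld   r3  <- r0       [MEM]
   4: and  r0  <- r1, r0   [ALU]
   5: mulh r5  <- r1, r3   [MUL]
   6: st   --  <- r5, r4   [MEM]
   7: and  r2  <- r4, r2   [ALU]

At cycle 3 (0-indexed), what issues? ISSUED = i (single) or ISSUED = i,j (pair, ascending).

ISSUED = 5

0. st @i0  | no-port MEM/MEM
1. ld/sub @i1,i2  | dual
2. ld/and @i3,i4  | dual
3. mulh @i5  | RAW r5
4. st/and @i6,i7  | dual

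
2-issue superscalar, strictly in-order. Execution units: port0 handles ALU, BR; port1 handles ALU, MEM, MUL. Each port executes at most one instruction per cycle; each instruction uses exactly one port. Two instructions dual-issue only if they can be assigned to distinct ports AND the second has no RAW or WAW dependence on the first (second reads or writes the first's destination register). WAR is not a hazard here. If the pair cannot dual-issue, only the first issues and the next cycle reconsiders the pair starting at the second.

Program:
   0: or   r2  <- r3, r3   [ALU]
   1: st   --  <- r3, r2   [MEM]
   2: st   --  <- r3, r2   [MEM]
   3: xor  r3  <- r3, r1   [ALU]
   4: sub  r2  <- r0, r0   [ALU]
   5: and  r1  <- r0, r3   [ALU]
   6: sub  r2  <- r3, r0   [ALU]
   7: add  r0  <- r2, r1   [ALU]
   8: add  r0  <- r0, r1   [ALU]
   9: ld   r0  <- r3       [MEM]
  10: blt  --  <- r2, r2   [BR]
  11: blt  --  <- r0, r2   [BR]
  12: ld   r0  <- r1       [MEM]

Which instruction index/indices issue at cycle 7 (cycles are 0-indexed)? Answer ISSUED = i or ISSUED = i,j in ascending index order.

ISSUED = 9,10

#0 head=0: or.ALU i0 RAW r2
#1 head=1: st.MEM i1 no-port MEM/MEM
#2 head=2: st.MEM/xor.ALU i2/i3 2-wide
#3 head=4: sub.ALU/and.ALU i4/i5 2-wide
#4 head=6: sub.ALU i6 RAW r2
#5 head=7: add.ALU i7 RAW+WAW r0
#6 head=8: add.ALU i8 WAW r0
#7 head=9: ld.MEM/blt.BR i9/i10 2-wide
#8 head=11: blt.BR/ld.MEM i11/i12 2-wide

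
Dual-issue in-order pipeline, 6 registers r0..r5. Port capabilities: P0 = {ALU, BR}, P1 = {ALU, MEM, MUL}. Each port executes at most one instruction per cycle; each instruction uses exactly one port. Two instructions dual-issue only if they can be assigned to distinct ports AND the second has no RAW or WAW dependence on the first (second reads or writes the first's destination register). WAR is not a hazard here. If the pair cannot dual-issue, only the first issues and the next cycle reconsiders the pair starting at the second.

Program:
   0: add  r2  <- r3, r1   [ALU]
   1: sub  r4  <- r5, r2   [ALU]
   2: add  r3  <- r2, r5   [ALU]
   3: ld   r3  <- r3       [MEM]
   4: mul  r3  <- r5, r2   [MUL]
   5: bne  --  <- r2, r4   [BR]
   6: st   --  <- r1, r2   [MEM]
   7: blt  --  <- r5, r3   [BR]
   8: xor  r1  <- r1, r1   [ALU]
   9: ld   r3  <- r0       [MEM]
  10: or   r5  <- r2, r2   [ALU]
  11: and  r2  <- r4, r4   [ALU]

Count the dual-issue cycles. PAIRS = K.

PAIRS = 5

[0] i0  add  -- RAW r2
[1] i1/i2  sub/add  -- 2-wide
[2] i3  ld  -- no-port MEM/MUL
[3] i4/i5  mul/bne  -- 2-wide
[4] i6/i7  st/blt  -- 2-wide
[5] i8/i9  xor/ld  -- 2-wide
[6] i10/i11  or/and  -- 2-wide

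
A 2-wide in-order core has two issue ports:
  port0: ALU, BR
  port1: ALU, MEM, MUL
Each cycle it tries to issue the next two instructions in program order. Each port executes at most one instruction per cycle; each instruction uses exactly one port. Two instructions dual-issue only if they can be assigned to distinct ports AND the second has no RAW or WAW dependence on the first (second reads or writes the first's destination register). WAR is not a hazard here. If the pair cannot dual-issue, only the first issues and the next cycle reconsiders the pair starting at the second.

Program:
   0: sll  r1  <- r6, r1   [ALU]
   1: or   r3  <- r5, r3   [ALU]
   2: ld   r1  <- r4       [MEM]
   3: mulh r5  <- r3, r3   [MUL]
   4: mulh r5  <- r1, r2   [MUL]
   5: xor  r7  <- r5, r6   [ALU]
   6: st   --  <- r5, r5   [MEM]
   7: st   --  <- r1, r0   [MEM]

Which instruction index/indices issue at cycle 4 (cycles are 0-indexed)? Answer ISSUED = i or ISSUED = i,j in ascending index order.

ISSUED = 5,6

c0: i0,i1 sll+or  pair
c1: i2 ld  no-port MEM/MUL
c2: i3 mulh  no-port MUL/MUL
c3: i4 mulh  RAW r5
c4: i5,i6 xor+st  pair
c5: i7 st  tail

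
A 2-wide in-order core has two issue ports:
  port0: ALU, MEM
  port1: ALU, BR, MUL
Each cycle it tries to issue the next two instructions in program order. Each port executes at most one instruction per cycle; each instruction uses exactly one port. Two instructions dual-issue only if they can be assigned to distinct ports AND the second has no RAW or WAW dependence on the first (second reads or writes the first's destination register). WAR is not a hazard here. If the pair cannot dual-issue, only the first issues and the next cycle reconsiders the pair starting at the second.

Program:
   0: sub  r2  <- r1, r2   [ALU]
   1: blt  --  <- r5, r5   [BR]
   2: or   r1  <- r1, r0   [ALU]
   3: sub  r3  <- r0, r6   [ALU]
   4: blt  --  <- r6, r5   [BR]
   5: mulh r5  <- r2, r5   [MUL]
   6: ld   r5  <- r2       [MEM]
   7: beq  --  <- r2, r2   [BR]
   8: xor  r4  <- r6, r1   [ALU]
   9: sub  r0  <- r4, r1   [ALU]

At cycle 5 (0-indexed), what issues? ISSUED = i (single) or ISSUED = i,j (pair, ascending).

t=0 i0/i1:sub blt ; 2-wide
t=1 i2/i3:or sub ; 2-wide
t=2 i4:blt ; no-port BR/MUL
t=3 i5:mulh ; WAW r5
t=4 i6/i7:ld beq ; 2-wide
t=5 i8:xor ; RAW r4
t=6 i9:sub ; tail

ISSUED = 8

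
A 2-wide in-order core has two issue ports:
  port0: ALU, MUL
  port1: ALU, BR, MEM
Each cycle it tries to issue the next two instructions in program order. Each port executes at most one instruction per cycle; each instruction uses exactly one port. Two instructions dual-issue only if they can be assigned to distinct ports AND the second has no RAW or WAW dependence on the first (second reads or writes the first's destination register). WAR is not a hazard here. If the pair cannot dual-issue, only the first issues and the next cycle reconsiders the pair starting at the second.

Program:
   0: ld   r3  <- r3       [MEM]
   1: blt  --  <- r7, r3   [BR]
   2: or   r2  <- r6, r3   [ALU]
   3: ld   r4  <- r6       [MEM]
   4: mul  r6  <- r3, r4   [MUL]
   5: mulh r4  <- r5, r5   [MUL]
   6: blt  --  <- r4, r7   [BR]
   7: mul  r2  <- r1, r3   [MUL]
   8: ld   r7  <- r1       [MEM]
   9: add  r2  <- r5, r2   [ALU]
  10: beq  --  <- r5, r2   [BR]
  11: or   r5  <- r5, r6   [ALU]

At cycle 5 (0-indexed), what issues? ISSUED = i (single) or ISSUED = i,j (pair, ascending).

ISSUED = 6,7

#0 head=0: ld i0 no-port MEM/BR
#1 head=1: blt/or i1,i2 2-wide
#2 head=3: ld i3 RAW r4
#3 head=4: mul i4 no-port MUL/MUL
#4 head=5: mulh i5 RAW r4
#5 head=6: blt/mul i6,i7 2-wide
#6 head=8: ld/add i8,i9 2-wide
#7 head=10: beq/or i10,i11 2-wide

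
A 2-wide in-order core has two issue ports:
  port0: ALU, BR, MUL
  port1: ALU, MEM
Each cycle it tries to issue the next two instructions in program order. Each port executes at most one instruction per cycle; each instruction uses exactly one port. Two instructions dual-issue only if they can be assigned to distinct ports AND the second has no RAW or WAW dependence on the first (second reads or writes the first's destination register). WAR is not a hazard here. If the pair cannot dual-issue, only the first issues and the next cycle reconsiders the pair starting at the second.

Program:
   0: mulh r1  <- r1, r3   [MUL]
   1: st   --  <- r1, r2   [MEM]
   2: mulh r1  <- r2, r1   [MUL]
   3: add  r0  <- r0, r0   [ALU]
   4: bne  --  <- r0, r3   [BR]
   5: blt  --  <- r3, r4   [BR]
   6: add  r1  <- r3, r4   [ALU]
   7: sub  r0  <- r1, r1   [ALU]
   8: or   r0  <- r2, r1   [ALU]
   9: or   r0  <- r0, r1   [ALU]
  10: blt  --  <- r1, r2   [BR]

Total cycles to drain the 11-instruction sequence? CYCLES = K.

CYCLES = 8

  cy0 -> i0 (mulh) RAW r1
  cy1 -> i1/i2 (st/mulh) 2-wide
  cy2 -> i3 (add) RAW r0
  cy3 -> i4 (bne) no-port BR/BR
  cy4 -> i5/i6 (blt/add) 2-wide
  cy5 -> i7 (sub) WAW r0
  cy6 -> i8 (or) RAW+WAW r0
  cy7 -> i9/i10 (or/blt) 2-wide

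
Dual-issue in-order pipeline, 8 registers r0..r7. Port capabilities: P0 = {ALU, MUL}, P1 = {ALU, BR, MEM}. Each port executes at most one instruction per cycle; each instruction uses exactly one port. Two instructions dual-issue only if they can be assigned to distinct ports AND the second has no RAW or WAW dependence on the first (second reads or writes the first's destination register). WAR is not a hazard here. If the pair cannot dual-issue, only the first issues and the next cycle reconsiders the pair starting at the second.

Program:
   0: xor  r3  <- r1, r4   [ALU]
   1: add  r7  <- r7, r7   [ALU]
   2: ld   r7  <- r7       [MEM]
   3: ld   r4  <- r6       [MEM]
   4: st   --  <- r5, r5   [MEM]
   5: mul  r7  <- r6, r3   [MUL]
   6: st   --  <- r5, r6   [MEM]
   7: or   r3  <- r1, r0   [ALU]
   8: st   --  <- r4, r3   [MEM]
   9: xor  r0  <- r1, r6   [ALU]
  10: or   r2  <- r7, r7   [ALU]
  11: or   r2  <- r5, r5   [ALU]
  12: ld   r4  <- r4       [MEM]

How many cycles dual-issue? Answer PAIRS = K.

0. xor.ALU/add.ALU @i0,i1  | dual
1. ld.MEM @i2  | no-port MEM/MEM
2. ld.MEM @i3  | no-port MEM/MEM
3. st.MEM/mul.MUL @i4,i5  | dual
4. st.MEM/or.ALU @i6,i7  | dual
5. st.MEM/xor.ALU @i8,i9  | dual
6. or.ALU @i10  | WAW r2
7. or.ALU/ld.MEM @i11,i12  | dual

PAIRS = 5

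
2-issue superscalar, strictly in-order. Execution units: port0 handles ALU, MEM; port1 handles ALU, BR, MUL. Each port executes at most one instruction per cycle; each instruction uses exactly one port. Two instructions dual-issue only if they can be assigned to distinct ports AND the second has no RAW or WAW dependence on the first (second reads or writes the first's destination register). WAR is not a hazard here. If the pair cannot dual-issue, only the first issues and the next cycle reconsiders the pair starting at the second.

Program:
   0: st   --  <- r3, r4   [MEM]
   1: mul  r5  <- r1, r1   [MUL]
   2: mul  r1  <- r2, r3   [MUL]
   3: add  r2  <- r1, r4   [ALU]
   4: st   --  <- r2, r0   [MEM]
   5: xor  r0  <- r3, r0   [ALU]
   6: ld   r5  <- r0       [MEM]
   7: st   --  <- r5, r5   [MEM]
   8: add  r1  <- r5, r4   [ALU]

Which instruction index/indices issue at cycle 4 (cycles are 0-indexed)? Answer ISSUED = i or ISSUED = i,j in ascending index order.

c0: i0,i1 st.MEM mul.MUL  pair
c1: i2 mul.MUL  RAW r1
c2: i3 add.ALU  RAW r2
c3: i4,i5 st.MEM xor.ALU  pair
c4: i6 ld.MEM  no-port MEM/MEM
c5: i7,i8 st.MEM add.ALU  pair

ISSUED = 6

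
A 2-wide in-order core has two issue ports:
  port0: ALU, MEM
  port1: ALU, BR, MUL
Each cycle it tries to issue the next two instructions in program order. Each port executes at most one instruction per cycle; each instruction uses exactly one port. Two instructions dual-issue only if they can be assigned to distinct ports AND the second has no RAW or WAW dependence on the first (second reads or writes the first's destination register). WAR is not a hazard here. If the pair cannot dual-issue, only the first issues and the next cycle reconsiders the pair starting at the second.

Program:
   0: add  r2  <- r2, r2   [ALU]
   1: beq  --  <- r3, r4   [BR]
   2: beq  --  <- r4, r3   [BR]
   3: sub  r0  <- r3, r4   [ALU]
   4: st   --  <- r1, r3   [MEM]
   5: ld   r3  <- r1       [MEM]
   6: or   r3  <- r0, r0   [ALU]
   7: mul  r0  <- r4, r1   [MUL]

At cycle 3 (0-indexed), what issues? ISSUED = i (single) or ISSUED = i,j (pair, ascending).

t=0 i0,i1:add/beq ; 2-wide
t=1 i2,i3:beq/sub ; 2-wide
t=2 i4:st ; no-port MEM/MEM
t=3 i5:ld ; WAW r3
t=4 i6,i7:or/mul ; 2-wide

ISSUED = 5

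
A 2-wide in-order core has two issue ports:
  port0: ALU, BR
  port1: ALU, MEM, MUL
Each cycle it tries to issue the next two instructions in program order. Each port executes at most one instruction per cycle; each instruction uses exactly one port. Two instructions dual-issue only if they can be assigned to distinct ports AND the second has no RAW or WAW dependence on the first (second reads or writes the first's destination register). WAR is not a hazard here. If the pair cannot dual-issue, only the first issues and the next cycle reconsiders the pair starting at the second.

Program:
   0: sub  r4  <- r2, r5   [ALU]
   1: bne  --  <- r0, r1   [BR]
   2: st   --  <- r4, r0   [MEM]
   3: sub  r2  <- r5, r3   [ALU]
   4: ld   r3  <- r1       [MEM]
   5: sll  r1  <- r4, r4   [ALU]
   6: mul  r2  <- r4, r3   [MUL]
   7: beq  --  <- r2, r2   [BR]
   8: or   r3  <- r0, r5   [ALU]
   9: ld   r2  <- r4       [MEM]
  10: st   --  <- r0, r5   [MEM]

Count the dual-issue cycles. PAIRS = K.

[0] i0/i1  sub/bne  -- 2-wide
[1] i2/i3  st/sub  -- 2-wide
[2] i4/i5  ld/sll  -- 2-wide
[3] i6  mul  -- RAW r2
[4] i7/i8  beq/or  -- 2-wide
[5] i9  ld  -- no-port MEM/MEM
[6] i10  st  -- tail

PAIRS = 4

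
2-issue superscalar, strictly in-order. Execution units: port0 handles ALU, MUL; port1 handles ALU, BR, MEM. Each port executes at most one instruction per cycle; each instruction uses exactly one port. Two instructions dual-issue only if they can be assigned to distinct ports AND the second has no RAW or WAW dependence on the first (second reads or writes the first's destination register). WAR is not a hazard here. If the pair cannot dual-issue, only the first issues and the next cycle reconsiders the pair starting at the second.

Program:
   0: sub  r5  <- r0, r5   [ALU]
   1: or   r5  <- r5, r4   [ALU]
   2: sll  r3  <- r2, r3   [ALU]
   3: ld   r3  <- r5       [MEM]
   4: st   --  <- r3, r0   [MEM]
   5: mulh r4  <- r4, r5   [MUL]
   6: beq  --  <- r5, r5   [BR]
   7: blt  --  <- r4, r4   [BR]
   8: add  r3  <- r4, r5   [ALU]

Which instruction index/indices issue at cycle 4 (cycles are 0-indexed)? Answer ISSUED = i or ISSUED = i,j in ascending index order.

  cy0 -> i0 (sub.ALU) RAW+WAW r5
  cy1 -> i1+i2 (or.ALU/sll.ALU) dual
  cy2 -> i3 (ld.MEM) no-port MEM/MEM
  cy3 -> i4+i5 (st.MEM/mulh.MUL) dual
  cy4 -> i6 (beq.BR) no-port BR/BR
  cy5 -> i7+i8 (blt.BR/add.ALU) dual

ISSUED = 6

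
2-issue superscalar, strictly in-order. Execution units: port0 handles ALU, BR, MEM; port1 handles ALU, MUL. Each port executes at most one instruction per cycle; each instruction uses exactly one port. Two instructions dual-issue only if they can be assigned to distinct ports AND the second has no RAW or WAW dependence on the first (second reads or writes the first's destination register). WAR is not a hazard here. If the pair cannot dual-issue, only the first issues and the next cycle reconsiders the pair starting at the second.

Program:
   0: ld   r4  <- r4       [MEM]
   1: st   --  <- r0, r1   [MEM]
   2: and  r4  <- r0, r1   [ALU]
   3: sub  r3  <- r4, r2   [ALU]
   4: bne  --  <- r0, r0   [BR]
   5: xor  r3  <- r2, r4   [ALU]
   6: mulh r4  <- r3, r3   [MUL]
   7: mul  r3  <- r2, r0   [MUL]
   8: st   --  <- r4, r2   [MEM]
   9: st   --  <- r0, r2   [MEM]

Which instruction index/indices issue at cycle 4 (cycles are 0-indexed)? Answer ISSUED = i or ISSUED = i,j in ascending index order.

ISSUED = 6

#0 head=0: ld i0 no-port MEM/MEM
#1 head=1: st/and i1,i2 dual
#2 head=3: sub/bne i3,i4 dual
#3 head=5: xor i5 RAW r3
#4 head=6: mulh i6 no-port MUL/MUL
#5 head=7: mul/st i7,i8 dual
#6 head=9: st i9 tail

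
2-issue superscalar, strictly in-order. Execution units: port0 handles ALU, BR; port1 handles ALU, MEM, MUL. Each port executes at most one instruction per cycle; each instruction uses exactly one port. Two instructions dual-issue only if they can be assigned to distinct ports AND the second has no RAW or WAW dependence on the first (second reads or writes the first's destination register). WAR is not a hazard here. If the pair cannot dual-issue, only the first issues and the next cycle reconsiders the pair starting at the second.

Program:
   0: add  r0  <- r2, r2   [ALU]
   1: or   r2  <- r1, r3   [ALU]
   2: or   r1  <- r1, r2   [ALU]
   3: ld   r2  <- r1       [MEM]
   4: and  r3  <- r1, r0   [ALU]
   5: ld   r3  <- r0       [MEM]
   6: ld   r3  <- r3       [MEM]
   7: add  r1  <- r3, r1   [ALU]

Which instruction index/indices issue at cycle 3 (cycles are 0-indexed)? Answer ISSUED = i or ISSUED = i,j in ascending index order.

t=0 i0/i1:add/or ; pair
t=1 i2:or ; RAW r1
t=2 i3/i4:ld/and ; pair
t=3 i5:ld ; no-port MEM/MEM
t=4 i6:ld ; RAW r3
t=5 i7:add ; tail

ISSUED = 5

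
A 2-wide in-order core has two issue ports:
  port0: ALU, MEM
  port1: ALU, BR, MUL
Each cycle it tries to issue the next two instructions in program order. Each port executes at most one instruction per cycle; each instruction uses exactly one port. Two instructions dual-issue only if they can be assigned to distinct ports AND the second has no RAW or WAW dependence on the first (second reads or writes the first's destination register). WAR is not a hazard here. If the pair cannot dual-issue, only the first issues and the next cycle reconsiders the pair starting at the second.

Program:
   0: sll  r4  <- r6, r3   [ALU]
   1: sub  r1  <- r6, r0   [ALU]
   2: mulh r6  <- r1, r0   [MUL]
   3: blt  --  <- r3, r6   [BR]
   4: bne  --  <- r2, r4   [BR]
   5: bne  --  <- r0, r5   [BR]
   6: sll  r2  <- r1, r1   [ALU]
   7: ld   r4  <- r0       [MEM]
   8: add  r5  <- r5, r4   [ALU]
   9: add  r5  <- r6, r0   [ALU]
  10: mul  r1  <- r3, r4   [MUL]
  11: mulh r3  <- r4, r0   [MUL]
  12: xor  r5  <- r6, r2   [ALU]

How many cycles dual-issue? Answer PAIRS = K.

  cy0 -> i0&i1 (sll.ALU sub.ALU) dual
  cy1 -> i2 (mulh.MUL) no-port MUL/BR
  cy2 -> i3 (blt.BR) no-port BR/BR
  cy3 -> i4 (bne.BR) no-port BR/BR
  cy4 -> i5&i6 (bne.BR sll.ALU) dual
  cy5 -> i7 (ld.MEM) RAW r4
  cy6 -> i8 (add.ALU) WAW r5
  cy7 -> i9&i10 (add.ALU mul.MUL) dual
  cy8 -> i11&i12 (mulh.MUL xor.ALU) dual

PAIRS = 4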